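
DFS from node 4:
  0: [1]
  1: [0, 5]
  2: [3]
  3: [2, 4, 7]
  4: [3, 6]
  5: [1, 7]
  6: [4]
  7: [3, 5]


Visit 4, push [6, 3]
Visit 3, push [7, 2]
Visit 2, push []
Visit 7, push [5]
Visit 5, push [1]
Visit 1, push [0]
Visit 0, push []
Visit 6, push []

DFS order: [4, 3, 2, 7, 5, 1, 0, 6]


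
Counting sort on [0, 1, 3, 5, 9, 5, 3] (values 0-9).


Input: [0, 1, 3, 5, 9, 5, 3]
Counts: [1, 1, 0, 2, 0, 2, 0, 0, 0, 1]

Sorted: [0, 1, 3, 3, 5, 5, 9]


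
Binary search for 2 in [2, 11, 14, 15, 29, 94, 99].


Step 1: lo=0, hi=6, mid=3, val=15
Step 2: lo=0, hi=2, mid=1, val=11
Step 3: lo=0, hi=0, mid=0, val=2

Found at index 0


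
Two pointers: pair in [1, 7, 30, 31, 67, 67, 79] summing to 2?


lo=0(1)+hi=6(79)=80
lo=0(1)+hi=5(67)=68
lo=0(1)+hi=4(67)=68
lo=0(1)+hi=3(31)=32
lo=0(1)+hi=2(30)=31
lo=0(1)+hi=1(7)=8

No pair found


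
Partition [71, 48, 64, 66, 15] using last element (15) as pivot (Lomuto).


Pivot: 15
Place pivot at 0: [15, 48, 64, 66, 71]

Partitioned: [15, 48, 64, 66, 71]


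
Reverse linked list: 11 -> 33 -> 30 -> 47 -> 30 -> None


Step 1: curr=11, set curr.next=prev(None) | reversed so far: 11
Step 2: curr=33, set curr.next=prev(11) | reversed so far: 33 -> 11
Step 3: curr=30, set curr.next=prev(33) | reversed so far: 30 -> 33 -> 11
Step 4: curr=47, set curr.next=prev(30) | reversed so far: 47 -> 30 -> 33 -> 11
Step 5: curr=30, set curr.next=prev(47) | reversed so far: 30 -> 47 -> 30 -> 33 -> 11

30 -> 47 -> 30 -> 33 -> 11 -> None


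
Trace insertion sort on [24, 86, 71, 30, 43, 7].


Initial: [24, 86, 71, 30, 43, 7]
Insert 86: [24, 86, 71, 30, 43, 7]
Insert 71: [24, 71, 86, 30, 43, 7]
Insert 30: [24, 30, 71, 86, 43, 7]
Insert 43: [24, 30, 43, 71, 86, 7]
Insert 7: [7, 24, 30, 43, 71, 86]

Sorted: [7, 24, 30, 43, 71, 86]


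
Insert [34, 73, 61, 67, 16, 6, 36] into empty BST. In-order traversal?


Insert 34: root
Insert 73: R from 34
Insert 61: R from 34 -> L from 73
Insert 67: R from 34 -> L from 73 -> R from 61
Insert 16: L from 34
Insert 6: L from 34 -> L from 16
Insert 36: R from 34 -> L from 73 -> L from 61

In-order: [6, 16, 34, 36, 61, 67, 73]


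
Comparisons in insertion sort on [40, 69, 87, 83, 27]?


Algorithm: insertion sort
Input: [40, 69, 87, 83, 27]
Sorted: [27, 40, 69, 83, 87]

8


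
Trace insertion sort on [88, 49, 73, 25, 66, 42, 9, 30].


Initial: [88, 49, 73, 25, 66, 42, 9, 30]
Insert 49: [49, 88, 73, 25, 66, 42, 9, 30]
Insert 73: [49, 73, 88, 25, 66, 42, 9, 30]
Insert 25: [25, 49, 73, 88, 66, 42, 9, 30]
Insert 66: [25, 49, 66, 73, 88, 42, 9, 30]
Insert 42: [25, 42, 49, 66, 73, 88, 9, 30]
Insert 9: [9, 25, 42, 49, 66, 73, 88, 30]
Insert 30: [9, 25, 30, 42, 49, 66, 73, 88]

Sorted: [9, 25, 30, 42, 49, 66, 73, 88]


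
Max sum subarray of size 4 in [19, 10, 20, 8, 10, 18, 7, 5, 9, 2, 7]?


[0:4]: 57
[1:5]: 48
[2:6]: 56
[3:7]: 43
[4:8]: 40
[5:9]: 39
[6:10]: 23
[7:11]: 23

Max: 57 at [0:4]


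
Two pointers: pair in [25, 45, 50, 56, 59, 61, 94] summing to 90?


lo=0(25)+hi=6(94)=119
lo=0(25)+hi=5(61)=86
lo=1(45)+hi=5(61)=106
lo=1(45)+hi=4(59)=104
lo=1(45)+hi=3(56)=101
lo=1(45)+hi=2(50)=95

No pair found


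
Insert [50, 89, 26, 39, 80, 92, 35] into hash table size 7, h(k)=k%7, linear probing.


Insert 50: h=1 -> slot 1
Insert 89: h=5 -> slot 5
Insert 26: h=5, 1 probes -> slot 6
Insert 39: h=4 -> slot 4
Insert 80: h=3 -> slot 3
Insert 92: h=1, 1 probes -> slot 2
Insert 35: h=0 -> slot 0

Table: [35, 50, 92, 80, 39, 89, 26]


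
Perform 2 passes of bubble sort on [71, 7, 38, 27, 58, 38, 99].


Initial: [71, 7, 38, 27, 58, 38, 99]
Pass 1: [7, 38, 27, 58, 38, 71, 99] (5 swaps)
Pass 2: [7, 27, 38, 38, 58, 71, 99] (2 swaps)

After 2 passes: [7, 27, 38, 38, 58, 71, 99]


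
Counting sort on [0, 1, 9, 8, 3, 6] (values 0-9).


Input: [0, 1, 9, 8, 3, 6]
Counts: [1, 1, 0, 1, 0, 0, 1, 0, 1, 1]

Sorted: [0, 1, 3, 6, 8, 9]


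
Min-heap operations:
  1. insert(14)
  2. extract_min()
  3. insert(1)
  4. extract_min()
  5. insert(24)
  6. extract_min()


insert(14) -> [14]
extract_min()->14, []
insert(1) -> [1]
extract_min()->1, []
insert(24) -> [24]
extract_min()->24, []

Final heap: []


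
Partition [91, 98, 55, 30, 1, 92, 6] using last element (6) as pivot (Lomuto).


Pivot: 6
  1 <= 6: swap -> [1, 98, 55, 30, 91, 92, 6]
Place pivot at 1: [1, 6, 55, 30, 91, 92, 98]

Partitioned: [1, 6, 55, 30, 91, 92, 98]


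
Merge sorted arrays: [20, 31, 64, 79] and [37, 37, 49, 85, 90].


Take 20 from A
Take 31 from A
Take 37 from B
Take 37 from B
Take 49 from B
Take 64 from A
Take 79 from A

Merged: [20, 31, 37, 37, 49, 64, 79, 85, 90]


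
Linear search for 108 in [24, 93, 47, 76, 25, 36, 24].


i=0: 24!=108
i=1: 93!=108
i=2: 47!=108
i=3: 76!=108
i=4: 25!=108
i=5: 36!=108
i=6: 24!=108

Not found, 7 comps


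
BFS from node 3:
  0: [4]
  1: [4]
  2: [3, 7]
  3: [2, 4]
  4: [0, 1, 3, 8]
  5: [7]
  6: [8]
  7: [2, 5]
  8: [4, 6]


Visit 3, enqueue [2, 4]
Visit 2, enqueue [7]
Visit 4, enqueue [0, 1, 8]
Visit 7, enqueue [5]
Visit 0, enqueue []
Visit 1, enqueue []
Visit 8, enqueue [6]
Visit 5, enqueue []
Visit 6, enqueue []

BFS order: [3, 2, 4, 7, 0, 1, 8, 5, 6]


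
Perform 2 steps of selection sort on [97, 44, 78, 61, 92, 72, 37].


Initial: [97, 44, 78, 61, 92, 72, 37]
Step 1: min=37 at 6
  Swap: [37, 44, 78, 61, 92, 72, 97]
Step 2: min=44 at 1
  Swap: [37, 44, 78, 61, 92, 72, 97]

After 2 steps: [37, 44, 78, 61, 92, 72, 97]


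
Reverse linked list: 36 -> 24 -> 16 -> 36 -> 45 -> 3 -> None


Step 1: curr=36, set curr.next=prev(None) | reversed so far: 36
Step 2: curr=24, set curr.next=prev(36) | reversed so far: 24 -> 36
Step 3: curr=16, set curr.next=prev(24) | reversed so far: 16 -> 24 -> 36
Step 4: curr=36, set curr.next=prev(16) | reversed so far: 36 -> 16 -> 24 -> 36
Step 5: curr=45, set curr.next=prev(36) | reversed so far: 45 -> 36 -> 16 -> 24 -> 36
Step 6: curr=3, set curr.next=prev(45) | reversed so far: 3 -> 45 -> 36 -> 16 -> 24 -> 36

3 -> 45 -> 36 -> 16 -> 24 -> 36 -> None


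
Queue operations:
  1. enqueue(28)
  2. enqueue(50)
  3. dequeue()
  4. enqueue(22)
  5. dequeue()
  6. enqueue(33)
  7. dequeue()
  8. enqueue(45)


enqueue(28) -> [28]
enqueue(50) -> [28, 50]
dequeue()->28, [50]
enqueue(22) -> [50, 22]
dequeue()->50, [22]
enqueue(33) -> [22, 33]
dequeue()->22, [33]
enqueue(45) -> [33, 45]

Final queue: [33, 45]


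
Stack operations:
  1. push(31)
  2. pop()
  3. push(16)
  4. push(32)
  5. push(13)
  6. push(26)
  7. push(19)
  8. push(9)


push(31) -> [31]
pop()->31, []
push(16) -> [16]
push(32) -> [16, 32]
push(13) -> [16, 32, 13]
push(26) -> [16, 32, 13, 26]
push(19) -> [16, 32, 13, 26, 19]
push(9) -> [16, 32, 13, 26, 19, 9]

Final stack: [16, 32, 13, 26, 19, 9]


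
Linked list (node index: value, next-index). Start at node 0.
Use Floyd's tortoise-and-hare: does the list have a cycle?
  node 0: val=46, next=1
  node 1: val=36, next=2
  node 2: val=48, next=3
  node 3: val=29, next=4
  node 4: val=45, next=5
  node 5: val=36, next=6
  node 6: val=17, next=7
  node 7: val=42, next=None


Floyd's tortoise (slow, +1) and hare (fast, +2):
  init: slow=0, fast=0
  step 1: slow=1, fast=2
  step 2: slow=2, fast=4
  step 3: slow=3, fast=6
  step 4: fast 6->7->None, no cycle

Cycle: no


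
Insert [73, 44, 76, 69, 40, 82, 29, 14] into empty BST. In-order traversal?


Insert 73: root
Insert 44: L from 73
Insert 76: R from 73
Insert 69: L from 73 -> R from 44
Insert 40: L from 73 -> L from 44
Insert 82: R from 73 -> R from 76
Insert 29: L from 73 -> L from 44 -> L from 40
Insert 14: L from 73 -> L from 44 -> L from 40 -> L from 29

In-order: [14, 29, 40, 44, 69, 73, 76, 82]


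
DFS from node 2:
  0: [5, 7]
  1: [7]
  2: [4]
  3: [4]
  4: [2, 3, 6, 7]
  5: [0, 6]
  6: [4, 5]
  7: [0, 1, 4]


Visit 2, push [4]
Visit 4, push [7, 6, 3]
Visit 3, push []
Visit 6, push [5]
Visit 5, push [0]
Visit 0, push [7]
Visit 7, push [1]
Visit 1, push []

DFS order: [2, 4, 3, 6, 5, 0, 7, 1]


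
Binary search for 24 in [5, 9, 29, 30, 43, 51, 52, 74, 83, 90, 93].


Step 1: lo=0, hi=10, mid=5, val=51
Step 2: lo=0, hi=4, mid=2, val=29
Step 3: lo=0, hi=1, mid=0, val=5
Step 4: lo=1, hi=1, mid=1, val=9

Not found


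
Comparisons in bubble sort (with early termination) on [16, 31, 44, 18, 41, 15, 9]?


Algorithm: bubble sort (with early termination)
Input: [16, 31, 44, 18, 41, 15, 9]
Sorted: [9, 15, 16, 18, 31, 41, 44]

21


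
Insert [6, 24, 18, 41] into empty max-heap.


Insert 6: [6]
Insert 24: [24, 6]
Insert 18: [24, 6, 18]
Insert 41: [41, 24, 18, 6]

Final heap: [41, 24, 18, 6]


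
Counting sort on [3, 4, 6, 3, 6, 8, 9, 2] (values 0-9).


Input: [3, 4, 6, 3, 6, 8, 9, 2]
Counts: [0, 0, 1, 2, 1, 0, 2, 0, 1, 1]

Sorted: [2, 3, 3, 4, 6, 6, 8, 9]


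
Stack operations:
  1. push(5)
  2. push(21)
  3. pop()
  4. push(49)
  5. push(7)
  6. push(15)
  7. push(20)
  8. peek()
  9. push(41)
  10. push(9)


push(5) -> [5]
push(21) -> [5, 21]
pop()->21, [5]
push(49) -> [5, 49]
push(7) -> [5, 49, 7]
push(15) -> [5, 49, 7, 15]
push(20) -> [5, 49, 7, 15, 20]
peek()->20
push(41) -> [5, 49, 7, 15, 20, 41]
push(9) -> [5, 49, 7, 15, 20, 41, 9]

Final stack: [5, 49, 7, 15, 20, 41, 9]


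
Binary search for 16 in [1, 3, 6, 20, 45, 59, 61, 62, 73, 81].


Step 1: lo=0, hi=9, mid=4, val=45
Step 2: lo=0, hi=3, mid=1, val=3
Step 3: lo=2, hi=3, mid=2, val=6
Step 4: lo=3, hi=3, mid=3, val=20

Not found


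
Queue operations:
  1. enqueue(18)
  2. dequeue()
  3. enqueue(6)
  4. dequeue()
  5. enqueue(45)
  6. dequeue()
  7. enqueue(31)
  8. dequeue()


enqueue(18) -> [18]
dequeue()->18, []
enqueue(6) -> [6]
dequeue()->6, []
enqueue(45) -> [45]
dequeue()->45, []
enqueue(31) -> [31]
dequeue()->31, []

Final queue: []


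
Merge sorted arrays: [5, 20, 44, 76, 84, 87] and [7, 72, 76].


Take 5 from A
Take 7 from B
Take 20 from A
Take 44 from A
Take 72 from B
Take 76 from A
Take 76 from B

Merged: [5, 7, 20, 44, 72, 76, 76, 84, 87]


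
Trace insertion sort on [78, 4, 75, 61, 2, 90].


Initial: [78, 4, 75, 61, 2, 90]
Insert 4: [4, 78, 75, 61, 2, 90]
Insert 75: [4, 75, 78, 61, 2, 90]
Insert 61: [4, 61, 75, 78, 2, 90]
Insert 2: [2, 4, 61, 75, 78, 90]
Insert 90: [2, 4, 61, 75, 78, 90]

Sorted: [2, 4, 61, 75, 78, 90]


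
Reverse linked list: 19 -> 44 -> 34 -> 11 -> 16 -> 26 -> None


Step 1: curr=19, set curr.next=prev(None) | reversed so far: 19
Step 2: curr=44, set curr.next=prev(19) | reversed so far: 44 -> 19
Step 3: curr=34, set curr.next=prev(44) | reversed so far: 34 -> 44 -> 19
Step 4: curr=11, set curr.next=prev(34) | reversed so far: 11 -> 34 -> 44 -> 19
Step 5: curr=16, set curr.next=prev(11) | reversed so far: 16 -> 11 -> 34 -> 44 -> 19
Step 6: curr=26, set curr.next=prev(16) | reversed so far: 26 -> 16 -> 11 -> 34 -> 44 -> 19

26 -> 16 -> 11 -> 34 -> 44 -> 19 -> None


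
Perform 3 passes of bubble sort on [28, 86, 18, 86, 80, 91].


Initial: [28, 86, 18, 86, 80, 91]
Pass 1: [28, 18, 86, 80, 86, 91] (2 swaps)
Pass 2: [18, 28, 80, 86, 86, 91] (2 swaps)
Pass 3: [18, 28, 80, 86, 86, 91] (0 swaps)

After 3 passes: [18, 28, 80, 86, 86, 91]


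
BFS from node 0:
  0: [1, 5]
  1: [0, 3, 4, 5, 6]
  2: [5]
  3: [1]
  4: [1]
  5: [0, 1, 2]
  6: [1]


Visit 0, enqueue [1, 5]
Visit 1, enqueue [3, 4, 6]
Visit 5, enqueue [2]
Visit 3, enqueue []
Visit 4, enqueue []
Visit 6, enqueue []
Visit 2, enqueue []

BFS order: [0, 1, 5, 3, 4, 6, 2]


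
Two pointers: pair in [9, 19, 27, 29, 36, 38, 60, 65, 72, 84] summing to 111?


lo=0(9)+hi=9(84)=93
lo=1(19)+hi=9(84)=103
lo=2(27)+hi=9(84)=111

Yes: 27+84=111


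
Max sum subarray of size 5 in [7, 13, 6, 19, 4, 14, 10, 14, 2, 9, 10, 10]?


[0:5]: 49
[1:6]: 56
[2:7]: 53
[3:8]: 61
[4:9]: 44
[5:10]: 49
[6:11]: 45
[7:12]: 45

Max: 61 at [3:8]


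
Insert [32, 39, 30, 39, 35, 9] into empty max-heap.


Insert 32: [32]
Insert 39: [39, 32]
Insert 30: [39, 32, 30]
Insert 39: [39, 39, 30, 32]
Insert 35: [39, 39, 30, 32, 35]
Insert 9: [39, 39, 30, 32, 35, 9]

Final heap: [39, 39, 30, 32, 35, 9]


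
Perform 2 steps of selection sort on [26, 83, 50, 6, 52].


Initial: [26, 83, 50, 6, 52]
Step 1: min=6 at 3
  Swap: [6, 83, 50, 26, 52]
Step 2: min=26 at 3
  Swap: [6, 26, 50, 83, 52]

After 2 steps: [6, 26, 50, 83, 52]


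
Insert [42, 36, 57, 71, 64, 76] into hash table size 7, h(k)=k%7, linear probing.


Insert 42: h=0 -> slot 0
Insert 36: h=1 -> slot 1
Insert 57: h=1, 1 probes -> slot 2
Insert 71: h=1, 2 probes -> slot 3
Insert 64: h=1, 3 probes -> slot 4
Insert 76: h=6 -> slot 6

Table: [42, 36, 57, 71, 64, None, 76]


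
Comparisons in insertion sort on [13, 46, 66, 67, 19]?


Algorithm: insertion sort
Input: [13, 46, 66, 67, 19]
Sorted: [13, 19, 46, 66, 67]

7


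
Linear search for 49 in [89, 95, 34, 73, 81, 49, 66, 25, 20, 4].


i=0: 89!=49
i=1: 95!=49
i=2: 34!=49
i=3: 73!=49
i=4: 81!=49
i=5: 49==49 found!

Found at 5, 6 comps


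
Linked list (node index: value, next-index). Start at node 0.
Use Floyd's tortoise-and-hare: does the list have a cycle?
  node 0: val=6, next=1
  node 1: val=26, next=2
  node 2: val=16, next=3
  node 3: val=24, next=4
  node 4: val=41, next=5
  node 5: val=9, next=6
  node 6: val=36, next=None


Floyd's tortoise (slow, +1) and hare (fast, +2):
  init: slow=0, fast=0
  step 1: slow=1, fast=2
  step 2: slow=2, fast=4
  step 3: slow=3, fast=6
  step 4: fast -> None, no cycle

Cycle: no


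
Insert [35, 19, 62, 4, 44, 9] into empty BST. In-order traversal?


Insert 35: root
Insert 19: L from 35
Insert 62: R from 35
Insert 4: L from 35 -> L from 19
Insert 44: R from 35 -> L from 62
Insert 9: L from 35 -> L from 19 -> R from 4

In-order: [4, 9, 19, 35, 44, 62]


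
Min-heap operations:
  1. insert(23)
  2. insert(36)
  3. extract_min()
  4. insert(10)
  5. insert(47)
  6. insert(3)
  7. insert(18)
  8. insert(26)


insert(23) -> [23]
insert(36) -> [23, 36]
extract_min()->23, [36]
insert(10) -> [10, 36]
insert(47) -> [10, 36, 47]
insert(3) -> [3, 10, 47, 36]
insert(18) -> [3, 10, 47, 36, 18]
insert(26) -> [3, 10, 26, 36, 18, 47]

Final heap: [3, 10, 26, 36, 18, 47]


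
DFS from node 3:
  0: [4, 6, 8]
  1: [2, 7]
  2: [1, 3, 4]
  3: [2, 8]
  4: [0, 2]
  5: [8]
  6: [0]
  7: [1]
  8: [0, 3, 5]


Visit 3, push [8, 2]
Visit 2, push [4, 1]
Visit 1, push [7]
Visit 7, push []
Visit 4, push [0]
Visit 0, push [8, 6]
Visit 6, push []
Visit 8, push [5]
Visit 5, push []

DFS order: [3, 2, 1, 7, 4, 0, 6, 8, 5]


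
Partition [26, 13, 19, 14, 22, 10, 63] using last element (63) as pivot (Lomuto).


Pivot: 63
  26 <= 63: advance i (no swap)
  13 <= 63: advance i (no swap)
  19 <= 63: advance i (no swap)
  14 <= 63: advance i (no swap)
  22 <= 63: advance i (no swap)
  10 <= 63: advance i (no swap)
Place pivot at 6: [26, 13, 19, 14, 22, 10, 63]

Partitioned: [26, 13, 19, 14, 22, 10, 63]


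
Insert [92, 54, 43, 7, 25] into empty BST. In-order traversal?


Insert 92: root
Insert 54: L from 92
Insert 43: L from 92 -> L from 54
Insert 7: L from 92 -> L from 54 -> L from 43
Insert 25: L from 92 -> L from 54 -> L from 43 -> R from 7

In-order: [7, 25, 43, 54, 92]


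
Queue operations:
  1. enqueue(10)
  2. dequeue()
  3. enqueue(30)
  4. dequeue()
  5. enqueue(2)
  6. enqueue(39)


enqueue(10) -> [10]
dequeue()->10, []
enqueue(30) -> [30]
dequeue()->30, []
enqueue(2) -> [2]
enqueue(39) -> [2, 39]

Final queue: [2, 39]


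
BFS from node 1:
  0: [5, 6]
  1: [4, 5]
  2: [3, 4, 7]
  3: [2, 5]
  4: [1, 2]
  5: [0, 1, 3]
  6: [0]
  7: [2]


Visit 1, enqueue [4, 5]
Visit 4, enqueue [2]
Visit 5, enqueue [0, 3]
Visit 2, enqueue [7]
Visit 0, enqueue [6]
Visit 3, enqueue []
Visit 7, enqueue []
Visit 6, enqueue []

BFS order: [1, 4, 5, 2, 0, 3, 7, 6]


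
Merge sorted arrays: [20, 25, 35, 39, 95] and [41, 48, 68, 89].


Take 20 from A
Take 25 from A
Take 35 from A
Take 39 from A
Take 41 from B
Take 48 from B
Take 68 from B
Take 89 from B

Merged: [20, 25, 35, 39, 41, 48, 68, 89, 95]


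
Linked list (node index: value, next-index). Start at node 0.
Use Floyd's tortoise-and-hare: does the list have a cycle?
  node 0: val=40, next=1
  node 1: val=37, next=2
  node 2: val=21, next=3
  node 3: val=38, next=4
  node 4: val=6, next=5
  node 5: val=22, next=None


Floyd's tortoise (slow, +1) and hare (fast, +2):
  init: slow=0, fast=0
  step 1: slow=1, fast=2
  step 2: slow=2, fast=4
  step 3: fast 4->5->None, no cycle

Cycle: no


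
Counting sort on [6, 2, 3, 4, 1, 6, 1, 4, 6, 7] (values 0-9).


Input: [6, 2, 3, 4, 1, 6, 1, 4, 6, 7]
Counts: [0, 2, 1, 1, 2, 0, 3, 1, 0, 0]

Sorted: [1, 1, 2, 3, 4, 4, 6, 6, 6, 7]


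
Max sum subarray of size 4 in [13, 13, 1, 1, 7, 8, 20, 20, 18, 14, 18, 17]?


[0:4]: 28
[1:5]: 22
[2:6]: 17
[3:7]: 36
[4:8]: 55
[5:9]: 66
[6:10]: 72
[7:11]: 70
[8:12]: 67

Max: 72 at [6:10]


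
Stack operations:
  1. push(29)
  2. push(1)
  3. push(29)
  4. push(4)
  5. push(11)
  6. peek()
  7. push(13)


push(29) -> [29]
push(1) -> [29, 1]
push(29) -> [29, 1, 29]
push(4) -> [29, 1, 29, 4]
push(11) -> [29, 1, 29, 4, 11]
peek()->11
push(13) -> [29, 1, 29, 4, 11, 13]

Final stack: [29, 1, 29, 4, 11, 13]


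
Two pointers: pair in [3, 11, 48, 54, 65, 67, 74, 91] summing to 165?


lo=0(3)+hi=7(91)=94
lo=1(11)+hi=7(91)=102
lo=2(48)+hi=7(91)=139
lo=3(54)+hi=7(91)=145
lo=4(65)+hi=7(91)=156
lo=5(67)+hi=7(91)=158
lo=6(74)+hi=7(91)=165

Yes: 74+91=165


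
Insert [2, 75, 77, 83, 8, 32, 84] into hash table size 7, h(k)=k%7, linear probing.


Insert 2: h=2 -> slot 2
Insert 75: h=5 -> slot 5
Insert 77: h=0 -> slot 0
Insert 83: h=6 -> slot 6
Insert 8: h=1 -> slot 1
Insert 32: h=4 -> slot 4
Insert 84: h=0, 3 probes -> slot 3

Table: [77, 8, 2, 84, 32, 75, 83]


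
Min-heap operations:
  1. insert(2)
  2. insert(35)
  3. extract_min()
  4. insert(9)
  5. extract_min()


insert(2) -> [2]
insert(35) -> [2, 35]
extract_min()->2, [35]
insert(9) -> [9, 35]
extract_min()->9, [35]

Final heap: [35]


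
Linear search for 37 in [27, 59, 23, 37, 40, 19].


i=0: 27!=37
i=1: 59!=37
i=2: 23!=37
i=3: 37==37 found!

Found at 3, 4 comps


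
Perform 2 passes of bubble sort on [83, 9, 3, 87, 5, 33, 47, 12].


Initial: [83, 9, 3, 87, 5, 33, 47, 12]
Pass 1: [9, 3, 83, 5, 33, 47, 12, 87] (6 swaps)
Pass 2: [3, 9, 5, 33, 47, 12, 83, 87] (5 swaps)

After 2 passes: [3, 9, 5, 33, 47, 12, 83, 87]


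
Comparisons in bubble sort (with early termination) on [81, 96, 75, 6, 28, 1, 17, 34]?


Algorithm: bubble sort (with early termination)
Input: [81, 96, 75, 6, 28, 1, 17, 34]
Sorted: [1, 6, 17, 28, 34, 75, 81, 96]

27


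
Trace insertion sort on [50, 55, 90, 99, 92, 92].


Initial: [50, 55, 90, 99, 92, 92]
Insert 55: [50, 55, 90, 99, 92, 92]
Insert 90: [50, 55, 90, 99, 92, 92]
Insert 99: [50, 55, 90, 99, 92, 92]
Insert 92: [50, 55, 90, 92, 99, 92]
Insert 92: [50, 55, 90, 92, 92, 99]

Sorted: [50, 55, 90, 92, 92, 99]


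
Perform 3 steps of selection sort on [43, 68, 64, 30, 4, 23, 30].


Initial: [43, 68, 64, 30, 4, 23, 30]
Step 1: min=4 at 4
  Swap: [4, 68, 64, 30, 43, 23, 30]
Step 2: min=23 at 5
  Swap: [4, 23, 64, 30, 43, 68, 30]
Step 3: min=30 at 3
  Swap: [4, 23, 30, 64, 43, 68, 30]

After 3 steps: [4, 23, 30, 64, 43, 68, 30]


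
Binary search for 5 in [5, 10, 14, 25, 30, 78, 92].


Step 1: lo=0, hi=6, mid=3, val=25
Step 2: lo=0, hi=2, mid=1, val=10
Step 3: lo=0, hi=0, mid=0, val=5

Found at index 0


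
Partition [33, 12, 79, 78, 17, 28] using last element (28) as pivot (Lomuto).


Pivot: 28
  12 <= 28: swap -> [12, 33, 79, 78, 17, 28]
  17 <= 28: swap -> [12, 17, 79, 78, 33, 28]
Place pivot at 2: [12, 17, 28, 78, 33, 79]

Partitioned: [12, 17, 28, 78, 33, 79]


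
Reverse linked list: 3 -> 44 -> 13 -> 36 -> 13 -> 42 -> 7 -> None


Step 1: curr=3, set curr.next=prev(None) | reversed so far: 3
Step 2: curr=44, set curr.next=prev(3) | reversed so far: 44 -> 3
Step 3: curr=13, set curr.next=prev(44) | reversed so far: 13 -> 44 -> 3
Step 4: curr=36, set curr.next=prev(13) | reversed so far: 36 -> 13 -> 44 -> 3
Step 5: curr=13, set curr.next=prev(36) | reversed so far: 13 -> 36 -> 13 -> 44 -> 3
Step 6: curr=42, set curr.next=prev(13) | reversed so far: 42 -> 13 -> 36 -> 13 -> 44 -> 3
Step 7: curr=7, set curr.next=prev(42) | reversed so far: 7 -> 42 -> 13 -> 36 -> 13 -> 44 -> 3

7 -> 42 -> 13 -> 36 -> 13 -> 44 -> 3 -> None


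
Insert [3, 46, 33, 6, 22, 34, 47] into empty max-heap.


Insert 3: [3]
Insert 46: [46, 3]
Insert 33: [46, 3, 33]
Insert 6: [46, 6, 33, 3]
Insert 22: [46, 22, 33, 3, 6]
Insert 34: [46, 22, 34, 3, 6, 33]
Insert 47: [47, 22, 46, 3, 6, 33, 34]

Final heap: [47, 22, 46, 3, 6, 33, 34]


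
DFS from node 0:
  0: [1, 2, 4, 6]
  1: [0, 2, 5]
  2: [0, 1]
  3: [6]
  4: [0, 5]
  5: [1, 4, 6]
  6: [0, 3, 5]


Visit 0, push [6, 4, 2, 1]
Visit 1, push [5, 2]
Visit 2, push []
Visit 5, push [6, 4]
Visit 4, push []
Visit 6, push [3]
Visit 3, push []

DFS order: [0, 1, 2, 5, 4, 6, 3]


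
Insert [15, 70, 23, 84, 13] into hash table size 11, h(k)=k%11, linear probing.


Insert 15: h=4 -> slot 4
Insert 70: h=4, 1 probes -> slot 5
Insert 23: h=1 -> slot 1
Insert 84: h=7 -> slot 7
Insert 13: h=2 -> slot 2

Table: [None, 23, 13, None, 15, 70, None, 84, None, None, None]


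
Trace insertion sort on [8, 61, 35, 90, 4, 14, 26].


Initial: [8, 61, 35, 90, 4, 14, 26]
Insert 61: [8, 61, 35, 90, 4, 14, 26]
Insert 35: [8, 35, 61, 90, 4, 14, 26]
Insert 90: [8, 35, 61, 90, 4, 14, 26]
Insert 4: [4, 8, 35, 61, 90, 14, 26]
Insert 14: [4, 8, 14, 35, 61, 90, 26]
Insert 26: [4, 8, 14, 26, 35, 61, 90]

Sorted: [4, 8, 14, 26, 35, 61, 90]


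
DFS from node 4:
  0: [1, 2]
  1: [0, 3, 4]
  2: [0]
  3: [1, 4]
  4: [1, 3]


Visit 4, push [3, 1]
Visit 1, push [3, 0]
Visit 0, push [2]
Visit 2, push []
Visit 3, push []

DFS order: [4, 1, 0, 2, 3]


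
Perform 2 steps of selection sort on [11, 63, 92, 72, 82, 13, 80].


Initial: [11, 63, 92, 72, 82, 13, 80]
Step 1: min=11 at 0
  Swap: [11, 63, 92, 72, 82, 13, 80]
Step 2: min=13 at 5
  Swap: [11, 13, 92, 72, 82, 63, 80]

After 2 steps: [11, 13, 92, 72, 82, 63, 80]


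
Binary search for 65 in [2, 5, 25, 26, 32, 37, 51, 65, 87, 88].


Step 1: lo=0, hi=9, mid=4, val=32
Step 2: lo=5, hi=9, mid=7, val=65

Found at index 7


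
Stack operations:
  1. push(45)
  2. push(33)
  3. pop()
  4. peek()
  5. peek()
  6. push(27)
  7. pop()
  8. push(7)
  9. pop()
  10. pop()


push(45) -> [45]
push(33) -> [45, 33]
pop()->33, [45]
peek()->45
peek()->45
push(27) -> [45, 27]
pop()->27, [45]
push(7) -> [45, 7]
pop()->7, [45]
pop()->45, []

Final stack: []


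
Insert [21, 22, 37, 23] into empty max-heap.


Insert 21: [21]
Insert 22: [22, 21]
Insert 37: [37, 21, 22]
Insert 23: [37, 23, 22, 21]

Final heap: [37, 23, 22, 21]


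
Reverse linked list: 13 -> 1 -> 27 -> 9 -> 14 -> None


Step 1: curr=13, set curr.next=prev(None) | reversed so far: 13
Step 2: curr=1, set curr.next=prev(13) | reversed so far: 1 -> 13
Step 3: curr=27, set curr.next=prev(1) | reversed so far: 27 -> 1 -> 13
Step 4: curr=9, set curr.next=prev(27) | reversed so far: 9 -> 27 -> 1 -> 13
Step 5: curr=14, set curr.next=prev(9) | reversed so far: 14 -> 9 -> 27 -> 1 -> 13

14 -> 9 -> 27 -> 1 -> 13 -> None


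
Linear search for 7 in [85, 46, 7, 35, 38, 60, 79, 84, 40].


i=0: 85!=7
i=1: 46!=7
i=2: 7==7 found!

Found at 2, 3 comps


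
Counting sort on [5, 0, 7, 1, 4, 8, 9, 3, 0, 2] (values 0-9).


Input: [5, 0, 7, 1, 4, 8, 9, 3, 0, 2]
Counts: [2, 1, 1, 1, 1, 1, 0, 1, 1, 1]

Sorted: [0, 0, 1, 2, 3, 4, 5, 7, 8, 9]


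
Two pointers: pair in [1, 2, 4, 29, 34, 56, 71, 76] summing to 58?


lo=0(1)+hi=7(76)=77
lo=0(1)+hi=6(71)=72
lo=0(1)+hi=5(56)=57
lo=1(2)+hi=5(56)=58

Yes: 2+56=58


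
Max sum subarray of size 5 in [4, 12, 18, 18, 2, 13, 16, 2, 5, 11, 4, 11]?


[0:5]: 54
[1:6]: 63
[2:7]: 67
[3:8]: 51
[4:9]: 38
[5:10]: 47
[6:11]: 38
[7:12]: 33

Max: 67 at [2:7]


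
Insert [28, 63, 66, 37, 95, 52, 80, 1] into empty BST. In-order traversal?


Insert 28: root
Insert 63: R from 28
Insert 66: R from 28 -> R from 63
Insert 37: R from 28 -> L from 63
Insert 95: R from 28 -> R from 63 -> R from 66
Insert 52: R from 28 -> L from 63 -> R from 37
Insert 80: R from 28 -> R from 63 -> R from 66 -> L from 95
Insert 1: L from 28

In-order: [1, 28, 37, 52, 63, 66, 80, 95]


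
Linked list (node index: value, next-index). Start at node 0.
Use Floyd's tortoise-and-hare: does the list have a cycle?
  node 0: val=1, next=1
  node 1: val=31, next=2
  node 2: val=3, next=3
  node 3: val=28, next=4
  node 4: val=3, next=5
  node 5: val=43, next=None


Floyd's tortoise (slow, +1) and hare (fast, +2):
  init: slow=0, fast=0
  step 1: slow=1, fast=2
  step 2: slow=2, fast=4
  step 3: fast 4->5->None, no cycle

Cycle: no


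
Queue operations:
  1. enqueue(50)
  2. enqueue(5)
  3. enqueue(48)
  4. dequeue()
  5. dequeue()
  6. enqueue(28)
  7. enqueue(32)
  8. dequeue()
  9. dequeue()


enqueue(50) -> [50]
enqueue(5) -> [50, 5]
enqueue(48) -> [50, 5, 48]
dequeue()->50, [5, 48]
dequeue()->5, [48]
enqueue(28) -> [48, 28]
enqueue(32) -> [48, 28, 32]
dequeue()->48, [28, 32]
dequeue()->28, [32]

Final queue: [32]


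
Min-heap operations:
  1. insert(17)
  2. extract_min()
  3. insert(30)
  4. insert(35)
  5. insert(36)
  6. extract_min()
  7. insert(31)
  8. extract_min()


insert(17) -> [17]
extract_min()->17, []
insert(30) -> [30]
insert(35) -> [30, 35]
insert(36) -> [30, 35, 36]
extract_min()->30, [35, 36]
insert(31) -> [31, 36, 35]
extract_min()->31, [35, 36]

Final heap: [35, 36]


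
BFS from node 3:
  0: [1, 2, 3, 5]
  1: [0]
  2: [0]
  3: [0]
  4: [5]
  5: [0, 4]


Visit 3, enqueue [0]
Visit 0, enqueue [1, 2, 5]
Visit 1, enqueue []
Visit 2, enqueue []
Visit 5, enqueue [4]
Visit 4, enqueue []

BFS order: [3, 0, 1, 2, 5, 4]


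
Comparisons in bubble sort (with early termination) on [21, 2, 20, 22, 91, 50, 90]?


Algorithm: bubble sort (with early termination)
Input: [21, 2, 20, 22, 91, 50, 90]
Sorted: [2, 20, 21, 22, 50, 90, 91]

11


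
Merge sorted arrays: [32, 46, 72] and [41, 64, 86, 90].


Take 32 from A
Take 41 from B
Take 46 from A
Take 64 from B
Take 72 from A

Merged: [32, 41, 46, 64, 72, 86, 90]


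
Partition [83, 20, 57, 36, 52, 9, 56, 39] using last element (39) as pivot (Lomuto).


Pivot: 39
  20 <= 39: swap -> [20, 83, 57, 36, 52, 9, 56, 39]
  36 <= 39: swap -> [20, 36, 57, 83, 52, 9, 56, 39]
  9 <= 39: swap -> [20, 36, 9, 83, 52, 57, 56, 39]
Place pivot at 3: [20, 36, 9, 39, 52, 57, 56, 83]

Partitioned: [20, 36, 9, 39, 52, 57, 56, 83]


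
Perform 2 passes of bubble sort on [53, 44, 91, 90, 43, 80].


Initial: [53, 44, 91, 90, 43, 80]
Pass 1: [44, 53, 90, 43, 80, 91] (4 swaps)
Pass 2: [44, 53, 43, 80, 90, 91] (2 swaps)

After 2 passes: [44, 53, 43, 80, 90, 91]


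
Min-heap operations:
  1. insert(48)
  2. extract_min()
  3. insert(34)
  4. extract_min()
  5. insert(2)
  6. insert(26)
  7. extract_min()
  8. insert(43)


insert(48) -> [48]
extract_min()->48, []
insert(34) -> [34]
extract_min()->34, []
insert(2) -> [2]
insert(26) -> [2, 26]
extract_min()->2, [26]
insert(43) -> [26, 43]

Final heap: [26, 43]


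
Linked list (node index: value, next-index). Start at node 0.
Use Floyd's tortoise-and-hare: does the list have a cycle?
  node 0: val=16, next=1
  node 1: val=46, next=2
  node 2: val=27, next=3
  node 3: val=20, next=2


Floyd's tortoise (slow, +1) and hare (fast, +2):
  init: slow=0, fast=0
  step 1: slow=1, fast=2
  step 2: slow=2, fast=2
  slow == fast at node 2: cycle detected

Cycle: yes


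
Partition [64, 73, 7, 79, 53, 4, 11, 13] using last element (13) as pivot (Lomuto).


Pivot: 13
  7 <= 13: swap -> [7, 73, 64, 79, 53, 4, 11, 13]
  4 <= 13: swap -> [7, 4, 64, 79, 53, 73, 11, 13]
  11 <= 13: swap -> [7, 4, 11, 79, 53, 73, 64, 13]
Place pivot at 3: [7, 4, 11, 13, 53, 73, 64, 79]

Partitioned: [7, 4, 11, 13, 53, 73, 64, 79]


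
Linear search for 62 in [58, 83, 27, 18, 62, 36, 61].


i=0: 58!=62
i=1: 83!=62
i=2: 27!=62
i=3: 18!=62
i=4: 62==62 found!

Found at 4, 5 comps


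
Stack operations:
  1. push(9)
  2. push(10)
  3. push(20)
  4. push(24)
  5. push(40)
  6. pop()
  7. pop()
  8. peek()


push(9) -> [9]
push(10) -> [9, 10]
push(20) -> [9, 10, 20]
push(24) -> [9, 10, 20, 24]
push(40) -> [9, 10, 20, 24, 40]
pop()->40, [9, 10, 20, 24]
pop()->24, [9, 10, 20]
peek()->20

Final stack: [9, 10, 20]


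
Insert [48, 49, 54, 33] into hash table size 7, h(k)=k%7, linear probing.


Insert 48: h=6 -> slot 6
Insert 49: h=0 -> slot 0
Insert 54: h=5 -> slot 5
Insert 33: h=5, 3 probes -> slot 1

Table: [49, 33, None, None, None, 54, 48]


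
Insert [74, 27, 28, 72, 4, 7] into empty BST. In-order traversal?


Insert 74: root
Insert 27: L from 74
Insert 28: L from 74 -> R from 27
Insert 72: L from 74 -> R from 27 -> R from 28
Insert 4: L from 74 -> L from 27
Insert 7: L from 74 -> L from 27 -> R from 4

In-order: [4, 7, 27, 28, 72, 74]


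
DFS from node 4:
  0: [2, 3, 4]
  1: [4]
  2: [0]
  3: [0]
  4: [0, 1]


Visit 4, push [1, 0]
Visit 0, push [3, 2]
Visit 2, push []
Visit 3, push []
Visit 1, push []

DFS order: [4, 0, 2, 3, 1]


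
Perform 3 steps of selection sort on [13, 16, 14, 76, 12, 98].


Initial: [13, 16, 14, 76, 12, 98]
Step 1: min=12 at 4
  Swap: [12, 16, 14, 76, 13, 98]
Step 2: min=13 at 4
  Swap: [12, 13, 14, 76, 16, 98]
Step 3: min=14 at 2
  Swap: [12, 13, 14, 76, 16, 98]

After 3 steps: [12, 13, 14, 76, 16, 98]


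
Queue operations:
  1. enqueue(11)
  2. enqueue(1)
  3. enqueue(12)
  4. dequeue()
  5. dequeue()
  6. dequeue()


enqueue(11) -> [11]
enqueue(1) -> [11, 1]
enqueue(12) -> [11, 1, 12]
dequeue()->11, [1, 12]
dequeue()->1, [12]
dequeue()->12, []

Final queue: []


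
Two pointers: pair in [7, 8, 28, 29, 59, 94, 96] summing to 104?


lo=0(7)+hi=6(96)=103
lo=1(8)+hi=6(96)=104

Yes: 8+96=104


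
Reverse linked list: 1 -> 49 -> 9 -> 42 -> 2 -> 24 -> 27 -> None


Step 1: curr=1, set curr.next=prev(None) | reversed so far: 1
Step 2: curr=49, set curr.next=prev(1) | reversed so far: 49 -> 1
Step 3: curr=9, set curr.next=prev(49) | reversed so far: 9 -> 49 -> 1
Step 4: curr=42, set curr.next=prev(9) | reversed so far: 42 -> 9 -> 49 -> 1
Step 5: curr=2, set curr.next=prev(42) | reversed so far: 2 -> 42 -> 9 -> 49 -> 1
Step 6: curr=24, set curr.next=prev(2) | reversed so far: 24 -> 2 -> 42 -> 9 -> 49 -> 1
Step 7: curr=27, set curr.next=prev(24) | reversed so far: 27 -> 24 -> 2 -> 42 -> 9 -> 49 -> 1

27 -> 24 -> 2 -> 42 -> 9 -> 49 -> 1 -> None


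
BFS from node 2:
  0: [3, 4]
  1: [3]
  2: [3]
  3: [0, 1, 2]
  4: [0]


Visit 2, enqueue [3]
Visit 3, enqueue [0, 1]
Visit 0, enqueue [4]
Visit 1, enqueue []
Visit 4, enqueue []

BFS order: [2, 3, 0, 1, 4]


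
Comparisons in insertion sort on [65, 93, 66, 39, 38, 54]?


Algorithm: insertion sort
Input: [65, 93, 66, 39, 38, 54]
Sorted: [38, 39, 54, 65, 66, 93]

14


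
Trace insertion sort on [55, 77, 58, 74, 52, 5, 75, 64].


Initial: [55, 77, 58, 74, 52, 5, 75, 64]
Insert 77: [55, 77, 58, 74, 52, 5, 75, 64]
Insert 58: [55, 58, 77, 74, 52, 5, 75, 64]
Insert 74: [55, 58, 74, 77, 52, 5, 75, 64]
Insert 52: [52, 55, 58, 74, 77, 5, 75, 64]
Insert 5: [5, 52, 55, 58, 74, 77, 75, 64]
Insert 75: [5, 52, 55, 58, 74, 75, 77, 64]
Insert 64: [5, 52, 55, 58, 64, 74, 75, 77]

Sorted: [5, 52, 55, 58, 64, 74, 75, 77]


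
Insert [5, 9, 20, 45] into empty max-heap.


Insert 5: [5]
Insert 9: [9, 5]
Insert 20: [20, 5, 9]
Insert 45: [45, 20, 9, 5]

Final heap: [45, 20, 9, 5]


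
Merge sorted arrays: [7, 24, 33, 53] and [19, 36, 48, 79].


Take 7 from A
Take 19 from B
Take 24 from A
Take 33 from A
Take 36 from B
Take 48 from B
Take 53 from A

Merged: [7, 19, 24, 33, 36, 48, 53, 79]


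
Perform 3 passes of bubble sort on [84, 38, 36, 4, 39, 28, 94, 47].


Initial: [84, 38, 36, 4, 39, 28, 94, 47]
Pass 1: [38, 36, 4, 39, 28, 84, 47, 94] (6 swaps)
Pass 2: [36, 4, 38, 28, 39, 47, 84, 94] (4 swaps)
Pass 3: [4, 36, 28, 38, 39, 47, 84, 94] (2 swaps)

After 3 passes: [4, 36, 28, 38, 39, 47, 84, 94]


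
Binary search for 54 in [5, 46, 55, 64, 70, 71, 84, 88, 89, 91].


Step 1: lo=0, hi=9, mid=4, val=70
Step 2: lo=0, hi=3, mid=1, val=46
Step 3: lo=2, hi=3, mid=2, val=55

Not found


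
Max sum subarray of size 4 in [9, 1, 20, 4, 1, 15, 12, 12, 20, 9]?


[0:4]: 34
[1:5]: 26
[2:6]: 40
[3:7]: 32
[4:8]: 40
[5:9]: 59
[6:10]: 53

Max: 59 at [5:9]


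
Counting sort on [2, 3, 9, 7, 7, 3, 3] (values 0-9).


Input: [2, 3, 9, 7, 7, 3, 3]
Counts: [0, 0, 1, 3, 0, 0, 0, 2, 0, 1]

Sorted: [2, 3, 3, 3, 7, 7, 9]


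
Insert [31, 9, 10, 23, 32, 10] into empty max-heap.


Insert 31: [31]
Insert 9: [31, 9]
Insert 10: [31, 9, 10]
Insert 23: [31, 23, 10, 9]
Insert 32: [32, 31, 10, 9, 23]
Insert 10: [32, 31, 10, 9, 23, 10]

Final heap: [32, 31, 10, 9, 23, 10]


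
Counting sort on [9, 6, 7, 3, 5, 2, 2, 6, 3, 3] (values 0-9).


Input: [9, 6, 7, 3, 5, 2, 2, 6, 3, 3]
Counts: [0, 0, 2, 3, 0, 1, 2, 1, 0, 1]

Sorted: [2, 2, 3, 3, 3, 5, 6, 6, 7, 9]


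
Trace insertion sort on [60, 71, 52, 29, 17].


Initial: [60, 71, 52, 29, 17]
Insert 71: [60, 71, 52, 29, 17]
Insert 52: [52, 60, 71, 29, 17]
Insert 29: [29, 52, 60, 71, 17]
Insert 17: [17, 29, 52, 60, 71]

Sorted: [17, 29, 52, 60, 71]


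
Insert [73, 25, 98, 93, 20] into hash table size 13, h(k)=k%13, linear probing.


Insert 73: h=8 -> slot 8
Insert 25: h=12 -> slot 12
Insert 98: h=7 -> slot 7
Insert 93: h=2 -> slot 2
Insert 20: h=7, 2 probes -> slot 9

Table: [None, None, 93, None, None, None, None, 98, 73, 20, None, None, 25]


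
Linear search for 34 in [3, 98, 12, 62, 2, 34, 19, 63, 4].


i=0: 3!=34
i=1: 98!=34
i=2: 12!=34
i=3: 62!=34
i=4: 2!=34
i=5: 34==34 found!

Found at 5, 6 comps


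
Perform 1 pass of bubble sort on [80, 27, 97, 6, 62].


Initial: [80, 27, 97, 6, 62]
Pass 1: [27, 80, 6, 62, 97] (3 swaps)

After 1 pass: [27, 80, 6, 62, 97]


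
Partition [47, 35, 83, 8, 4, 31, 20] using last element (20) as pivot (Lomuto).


Pivot: 20
  8 <= 20: swap -> [8, 35, 83, 47, 4, 31, 20]
  4 <= 20: swap -> [8, 4, 83, 47, 35, 31, 20]
Place pivot at 2: [8, 4, 20, 47, 35, 31, 83]

Partitioned: [8, 4, 20, 47, 35, 31, 83]


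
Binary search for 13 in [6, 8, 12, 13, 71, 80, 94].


Step 1: lo=0, hi=6, mid=3, val=13

Found at index 3


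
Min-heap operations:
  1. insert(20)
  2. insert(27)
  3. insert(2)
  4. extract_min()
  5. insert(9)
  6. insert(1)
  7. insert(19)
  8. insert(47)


insert(20) -> [20]
insert(27) -> [20, 27]
insert(2) -> [2, 27, 20]
extract_min()->2, [20, 27]
insert(9) -> [9, 27, 20]
insert(1) -> [1, 9, 20, 27]
insert(19) -> [1, 9, 20, 27, 19]
insert(47) -> [1, 9, 20, 27, 19, 47]

Final heap: [1, 9, 20, 27, 19, 47]


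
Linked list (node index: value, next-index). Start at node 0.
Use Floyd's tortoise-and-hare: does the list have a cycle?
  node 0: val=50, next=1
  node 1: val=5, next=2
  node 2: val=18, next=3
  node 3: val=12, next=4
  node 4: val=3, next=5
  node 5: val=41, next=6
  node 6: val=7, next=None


Floyd's tortoise (slow, +1) and hare (fast, +2):
  init: slow=0, fast=0
  step 1: slow=1, fast=2
  step 2: slow=2, fast=4
  step 3: slow=3, fast=6
  step 4: fast -> None, no cycle

Cycle: no


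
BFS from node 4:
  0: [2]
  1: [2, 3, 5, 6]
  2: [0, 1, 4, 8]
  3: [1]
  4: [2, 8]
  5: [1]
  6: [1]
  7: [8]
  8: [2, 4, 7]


Visit 4, enqueue [2, 8]
Visit 2, enqueue [0, 1]
Visit 8, enqueue [7]
Visit 0, enqueue []
Visit 1, enqueue [3, 5, 6]
Visit 7, enqueue []
Visit 3, enqueue []
Visit 5, enqueue []
Visit 6, enqueue []

BFS order: [4, 2, 8, 0, 1, 7, 3, 5, 6]


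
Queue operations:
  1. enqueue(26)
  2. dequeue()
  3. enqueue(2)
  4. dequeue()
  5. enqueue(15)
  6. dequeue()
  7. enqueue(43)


enqueue(26) -> [26]
dequeue()->26, []
enqueue(2) -> [2]
dequeue()->2, []
enqueue(15) -> [15]
dequeue()->15, []
enqueue(43) -> [43]

Final queue: [43]


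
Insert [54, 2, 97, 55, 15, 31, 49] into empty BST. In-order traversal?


Insert 54: root
Insert 2: L from 54
Insert 97: R from 54
Insert 55: R from 54 -> L from 97
Insert 15: L from 54 -> R from 2
Insert 31: L from 54 -> R from 2 -> R from 15
Insert 49: L from 54 -> R from 2 -> R from 15 -> R from 31

In-order: [2, 15, 31, 49, 54, 55, 97]


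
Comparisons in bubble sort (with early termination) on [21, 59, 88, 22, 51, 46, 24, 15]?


Algorithm: bubble sort (with early termination)
Input: [21, 59, 88, 22, 51, 46, 24, 15]
Sorted: [15, 21, 22, 24, 46, 51, 59, 88]

28


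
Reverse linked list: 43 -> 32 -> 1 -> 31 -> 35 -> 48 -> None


Step 1: curr=43, set curr.next=prev(None) | reversed so far: 43
Step 2: curr=32, set curr.next=prev(43) | reversed so far: 32 -> 43
Step 3: curr=1, set curr.next=prev(32) | reversed so far: 1 -> 32 -> 43
Step 4: curr=31, set curr.next=prev(1) | reversed so far: 31 -> 1 -> 32 -> 43
Step 5: curr=35, set curr.next=prev(31) | reversed so far: 35 -> 31 -> 1 -> 32 -> 43
Step 6: curr=48, set curr.next=prev(35) | reversed so far: 48 -> 35 -> 31 -> 1 -> 32 -> 43

48 -> 35 -> 31 -> 1 -> 32 -> 43 -> None


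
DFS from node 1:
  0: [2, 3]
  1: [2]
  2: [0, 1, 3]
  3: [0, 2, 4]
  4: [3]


Visit 1, push [2]
Visit 2, push [3, 0]
Visit 0, push [3]
Visit 3, push [4]
Visit 4, push []

DFS order: [1, 2, 0, 3, 4]


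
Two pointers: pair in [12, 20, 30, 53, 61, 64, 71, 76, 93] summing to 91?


lo=0(12)+hi=8(93)=105
lo=0(12)+hi=7(76)=88
lo=1(20)+hi=7(76)=96
lo=1(20)+hi=6(71)=91

Yes: 20+71=91


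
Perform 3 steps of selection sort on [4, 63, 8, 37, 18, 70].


Initial: [4, 63, 8, 37, 18, 70]
Step 1: min=4 at 0
  Swap: [4, 63, 8, 37, 18, 70]
Step 2: min=8 at 2
  Swap: [4, 8, 63, 37, 18, 70]
Step 3: min=18 at 4
  Swap: [4, 8, 18, 37, 63, 70]

After 3 steps: [4, 8, 18, 37, 63, 70]


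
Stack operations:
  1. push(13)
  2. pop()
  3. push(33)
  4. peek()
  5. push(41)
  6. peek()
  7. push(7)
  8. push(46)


push(13) -> [13]
pop()->13, []
push(33) -> [33]
peek()->33
push(41) -> [33, 41]
peek()->41
push(7) -> [33, 41, 7]
push(46) -> [33, 41, 7, 46]

Final stack: [33, 41, 7, 46]


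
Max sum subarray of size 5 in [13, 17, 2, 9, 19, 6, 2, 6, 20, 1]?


[0:5]: 60
[1:6]: 53
[2:7]: 38
[3:8]: 42
[4:9]: 53
[5:10]: 35

Max: 60 at [0:5]


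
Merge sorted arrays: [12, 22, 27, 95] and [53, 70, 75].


Take 12 from A
Take 22 from A
Take 27 from A
Take 53 from B
Take 70 from B
Take 75 from B

Merged: [12, 22, 27, 53, 70, 75, 95]


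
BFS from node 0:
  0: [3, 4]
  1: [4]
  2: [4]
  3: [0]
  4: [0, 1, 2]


Visit 0, enqueue [3, 4]
Visit 3, enqueue []
Visit 4, enqueue [1, 2]
Visit 1, enqueue []
Visit 2, enqueue []

BFS order: [0, 3, 4, 1, 2]


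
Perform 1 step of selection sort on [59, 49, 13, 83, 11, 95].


Initial: [59, 49, 13, 83, 11, 95]
Step 1: min=11 at 4
  Swap: [11, 49, 13, 83, 59, 95]

After 1 step: [11, 49, 13, 83, 59, 95]


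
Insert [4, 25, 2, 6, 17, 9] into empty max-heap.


Insert 4: [4]
Insert 25: [25, 4]
Insert 2: [25, 4, 2]
Insert 6: [25, 6, 2, 4]
Insert 17: [25, 17, 2, 4, 6]
Insert 9: [25, 17, 9, 4, 6, 2]

Final heap: [25, 17, 9, 4, 6, 2]


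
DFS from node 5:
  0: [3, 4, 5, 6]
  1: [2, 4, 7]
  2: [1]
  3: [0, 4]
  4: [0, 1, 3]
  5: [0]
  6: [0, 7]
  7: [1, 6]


Visit 5, push [0]
Visit 0, push [6, 4, 3]
Visit 3, push [4]
Visit 4, push [1]
Visit 1, push [7, 2]
Visit 2, push []
Visit 7, push [6]
Visit 6, push []

DFS order: [5, 0, 3, 4, 1, 2, 7, 6]


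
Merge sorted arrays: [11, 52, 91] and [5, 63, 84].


Take 5 from B
Take 11 from A
Take 52 from A
Take 63 from B
Take 84 from B

Merged: [5, 11, 52, 63, 84, 91]


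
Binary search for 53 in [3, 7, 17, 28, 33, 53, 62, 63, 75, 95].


Step 1: lo=0, hi=9, mid=4, val=33
Step 2: lo=5, hi=9, mid=7, val=63
Step 3: lo=5, hi=6, mid=5, val=53

Found at index 5


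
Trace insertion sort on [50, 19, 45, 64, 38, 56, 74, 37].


Initial: [50, 19, 45, 64, 38, 56, 74, 37]
Insert 19: [19, 50, 45, 64, 38, 56, 74, 37]
Insert 45: [19, 45, 50, 64, 38, 56, 74, 37]
Insert 64: [19, 45, 50, 64, 38, 56, 74, 37]
Insert 38: [19, 38, 45, 50, 64, 56, 74, 37]
Insert 56: [19, 38, 45, 50, 56, 64, 74, 37]
Insert 74: [19, 38, 45, 50, 56, 64, 74, 37]
Insert 37: [19, 37, 38, 45, 50, 56, 64, 74]

Sorted: [19, 37, 38, 45, 50, 56, 64, 74]
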